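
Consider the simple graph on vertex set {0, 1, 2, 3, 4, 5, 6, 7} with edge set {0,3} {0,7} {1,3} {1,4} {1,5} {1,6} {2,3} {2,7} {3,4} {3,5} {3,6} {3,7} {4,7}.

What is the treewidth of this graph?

2

A width-2 tree decomposition is:
Bags: B1 = {1, 3, 4}  B2 = {1, 3, 5}  B3 = {3, 4, 7}  B4 = {0, 3, 7}  B5 = {1, 3, 6}  B6 = {2, 3, 7}
Tree: B1–B2, B1–B3, B3–B4, B2–B5, B3–B6
The largest bag has 3 vertices, giving width 2; this decomposition certifies tw(G) ≤ 2. For the lower bound, the 3 vertices {0, 3, 7} are pairwise adjacent, and any tree decomposition puts a clique entirely inside one bag — forcing width ≥ 2. Therefore the treewidth is 2.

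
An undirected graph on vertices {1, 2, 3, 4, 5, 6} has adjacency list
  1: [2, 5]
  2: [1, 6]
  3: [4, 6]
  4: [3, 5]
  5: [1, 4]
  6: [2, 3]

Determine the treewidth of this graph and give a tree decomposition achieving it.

The largest bag has 3 vertices, giving width 2; this decomposition certifies tw(G) ≤ 2. The edges 6–3–4–5–1–2–6 form a cycle, so G is not a tree and its treewidth is at least 2. Therefore the treewidth is 2.

Treewidth 2.
Bags: B1 = {3, 4, 6}  B2 = {4, 5, 6}  B3 = {1, 5, 6}  B4 = {1, 2, 6}
Tree: B1–B2, B2–B3, B3–B4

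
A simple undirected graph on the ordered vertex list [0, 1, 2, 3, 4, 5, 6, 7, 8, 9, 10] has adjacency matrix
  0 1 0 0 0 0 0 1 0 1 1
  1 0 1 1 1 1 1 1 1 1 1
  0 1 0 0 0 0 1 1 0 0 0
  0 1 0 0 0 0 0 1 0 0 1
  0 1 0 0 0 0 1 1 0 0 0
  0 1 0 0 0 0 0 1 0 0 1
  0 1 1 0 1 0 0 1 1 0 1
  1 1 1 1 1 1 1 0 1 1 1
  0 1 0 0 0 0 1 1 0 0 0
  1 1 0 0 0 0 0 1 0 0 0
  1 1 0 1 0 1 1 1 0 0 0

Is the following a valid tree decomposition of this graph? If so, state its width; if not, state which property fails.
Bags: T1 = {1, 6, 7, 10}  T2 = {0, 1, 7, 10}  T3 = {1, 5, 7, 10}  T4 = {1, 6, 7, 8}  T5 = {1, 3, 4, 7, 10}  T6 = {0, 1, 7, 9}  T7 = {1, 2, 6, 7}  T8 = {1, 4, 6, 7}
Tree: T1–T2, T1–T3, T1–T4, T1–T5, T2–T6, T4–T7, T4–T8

No — bags containing vertex 4 are not connected in the tree.

A tree decomposition must satisfy three properties: every vertex lies in some bag; for every edge, both endpoints lie together in some bag; and for every vertex, the bags containing it form a connected subtree. Here bags containing vertex 4 are not connected in the tree, so the decomposition is invalid.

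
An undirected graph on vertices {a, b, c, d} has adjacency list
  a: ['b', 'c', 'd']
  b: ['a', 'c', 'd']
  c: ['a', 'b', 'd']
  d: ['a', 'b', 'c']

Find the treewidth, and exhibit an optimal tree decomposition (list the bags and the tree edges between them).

A single bag containing all 4 vertices is trivially a valid decomposition of width 3. For the lower bound, the 4 vertices {a, b, c, d} are pairwise adjacent, and any tree decomposition puts a clique entirely inside one bag — forcing width ≥ 3. Combining the bounds, tw(G) = 3.

Treewidth 3.
One optimal decomposition is:
Bags: B1 = {a, b, c, d}
Tree: (single bag)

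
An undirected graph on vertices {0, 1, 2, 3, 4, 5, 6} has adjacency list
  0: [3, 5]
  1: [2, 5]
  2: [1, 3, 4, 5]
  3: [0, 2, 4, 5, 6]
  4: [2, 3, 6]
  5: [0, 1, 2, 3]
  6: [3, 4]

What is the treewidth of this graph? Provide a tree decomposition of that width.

Each bag holds 3 vertices, so the decomposition has width 2, which upper-bounds the treewidth. Conversely, {1, 2, 5} is a clique of size 3, and the vertices of any clique must share a bag in every tree decomposition; so some bag has ≥ 3 vertices and tw(G) ≥ 2. The upper and lower bounds meet at 2, so that is the treewidth.

Treewidth 2.
One such decomposition:
Bags: B1 = {2, 3, 5}  B2 = {0, 3, 5}  B3 = {2, 3, 4}  B4 = {1, 2, 5}  B5 = {3, 4, 6}
Tree: B1–B2, B1–B3, B1–B4, B3–B5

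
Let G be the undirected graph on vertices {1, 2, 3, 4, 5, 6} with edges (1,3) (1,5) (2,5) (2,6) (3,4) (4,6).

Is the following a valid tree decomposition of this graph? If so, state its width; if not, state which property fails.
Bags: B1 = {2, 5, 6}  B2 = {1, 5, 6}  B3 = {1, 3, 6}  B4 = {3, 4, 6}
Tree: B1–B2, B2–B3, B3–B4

Yes; width 2.

Every vertex of G appears in some bag (union = {1, 2, 3, 4, 5, 6}); every edge is covered by a bag; and for each vertex v the set of bags containing v is connected in the bag tree. The decomposition is therefore valid. The largest bag has 3 vertices, so the width is 2.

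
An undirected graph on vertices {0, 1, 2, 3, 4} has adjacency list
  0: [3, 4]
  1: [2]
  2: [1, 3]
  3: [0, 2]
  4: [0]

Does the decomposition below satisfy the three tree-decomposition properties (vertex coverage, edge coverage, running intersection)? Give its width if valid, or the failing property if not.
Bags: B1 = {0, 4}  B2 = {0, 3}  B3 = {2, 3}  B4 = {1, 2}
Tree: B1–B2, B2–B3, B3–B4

Vertex coverage: the bags together contain {0, 1, 2, 3, 4}, the full vertex set. Edge coverage: each edge of G has both endpoints in at least one bag. Running intersection: for every vertex, the bags containing it form a connected subtree. All three properties hold, so this is a valid tree decomposition of width max|bag| − 1 = 1, and hence tw(G) ≤ 1.

Yes; width 1.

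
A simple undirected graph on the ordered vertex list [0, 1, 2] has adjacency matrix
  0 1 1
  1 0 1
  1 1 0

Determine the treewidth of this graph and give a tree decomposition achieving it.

A single bag containing all 3 vertices is trivially a valid decomposition of width 2. For the lower bound, the 3 vertices {0, 1, 2} are pairwise adjacent, and any tree decomposition puts a clique entirely inside one bag — forcing width ≥ 2. Therefore the treewidth is 2.

Treewidth 2.
Bags: B1 = {0, 1, 2}
Tree: (single bag)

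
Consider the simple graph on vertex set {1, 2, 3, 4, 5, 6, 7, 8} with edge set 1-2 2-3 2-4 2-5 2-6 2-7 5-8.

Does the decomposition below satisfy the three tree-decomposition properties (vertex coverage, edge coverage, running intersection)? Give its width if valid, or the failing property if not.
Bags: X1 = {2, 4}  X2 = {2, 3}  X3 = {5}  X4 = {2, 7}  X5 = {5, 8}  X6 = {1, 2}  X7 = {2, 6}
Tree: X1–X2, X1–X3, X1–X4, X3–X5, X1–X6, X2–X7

No — edge (2,5) lies in no bag.

A tree decomposition must satisfy three properties: every vertex lies in some bag; for every edge, both endpoints lie together in some bag; and for every vertex, the bags containing it form a connected subtree. Here edge (2,5) lies in no bag, so the decomposition is invalid.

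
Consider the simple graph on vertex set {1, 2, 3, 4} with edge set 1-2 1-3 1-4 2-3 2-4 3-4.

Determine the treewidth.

3

A width-3 tree decomposition is:
Bags: B1 = {1, 2, 3, 4}
Tree: (single bag)
With just one bag of size 4, the width is 4 − 1 = 3, so tw(G) ≤ 3. Conversely, {1, 2, 3, 4} is a clique of size 4, and the vertices of any clique must share a bag in every tree decomposition; so some bag has ≥ 4 vertices and tw(G) ≥ 3. Combining the bounds, tw(G) = 3.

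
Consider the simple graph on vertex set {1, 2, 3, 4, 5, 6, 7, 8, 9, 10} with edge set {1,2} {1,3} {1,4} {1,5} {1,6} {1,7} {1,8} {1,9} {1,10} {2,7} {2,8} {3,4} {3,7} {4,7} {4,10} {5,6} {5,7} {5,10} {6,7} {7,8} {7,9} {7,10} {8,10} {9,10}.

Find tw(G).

A width-3 tree decomposition is:
Bags: B1 = {1, 7, 8, 10}  B2 = {1, 7, 9, 10}  B3 = {1, 5, 7, 10}  B4 = {1, 5, 6, 7}  B5 = {1, 4, 7, 10}  B6 = {1, 3, 4, 7}  B7 = {1, 2, 7, 8}
Tree: B1–B2, B2–B3, B3–B4, B2–B5, B5–B6, B1–B7
Every bag has size at most 4, so the width is 4 − 1 = 3 and tw(G) ≤ 3. Conversely, {1, 7, 8, 10} is a clique of size 4, and the vertices of any clique must share a bag in every tree decomposition; so some bag has ≥ 4 vertices and tw(G) ≥ 3. Therefore the treewidth is 3.

3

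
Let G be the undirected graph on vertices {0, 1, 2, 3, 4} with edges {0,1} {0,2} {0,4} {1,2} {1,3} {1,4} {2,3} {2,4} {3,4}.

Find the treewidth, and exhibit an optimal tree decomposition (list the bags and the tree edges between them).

Treewidth 3.
One optimal decomposition is:
Bags: B1 = {1, 2, 3, 4}  B2 = {0, 1, 2, 4}
Tree: B1–B2

The largest bag has 4 vertices, giving width 3; this decomposition certifies tw(G) ≤ 3. For the lower bound, the 4 vertices {0, 1, 2, 4} are pairwise adjacent, and any tree decomposition puts a clique entirely inside one bag — forcing width ≥ 3. Therefore the treewidth is 3.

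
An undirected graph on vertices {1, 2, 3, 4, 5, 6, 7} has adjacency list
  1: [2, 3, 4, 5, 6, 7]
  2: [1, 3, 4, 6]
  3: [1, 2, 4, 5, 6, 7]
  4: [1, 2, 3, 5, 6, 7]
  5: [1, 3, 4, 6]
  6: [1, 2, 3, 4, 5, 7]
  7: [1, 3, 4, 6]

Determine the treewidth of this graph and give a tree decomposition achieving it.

Treewidth 4.
One optimal decomposition is:
Bags: B1 = {1, 3, 4, 5, 6}  B2 = {1, 2, 3, 4, 6}  B3 = {1, 3, 4, 6, 7}
Tree: B1–B2, B2–B3

Every bag has size at most 5, so the width is 5 − 1 = 4 and tw(G) ≤ 4. For the lower bound, the 5 vertices {1, 2, 3, 4, 6} are pairwise adjacent, and any tree decomposition puts a clique entirely inside one bag — forcing width ≥ 4. The upper and lower bounds meet at 4, so that is the treewidth.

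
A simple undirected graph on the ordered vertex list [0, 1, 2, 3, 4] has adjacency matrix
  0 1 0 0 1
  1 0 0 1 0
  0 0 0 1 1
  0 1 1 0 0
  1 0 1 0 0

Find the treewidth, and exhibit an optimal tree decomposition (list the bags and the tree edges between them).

Treewidth 2.
One such decomposition:
Bags: B1 = {0, 1, 3}  B2 = {0, 3, 4}  B3 = {2, 3, 4}
Tree: B1–B2, B2–B3

The largest bag has 3 vertices, giving width 2; this decomposition certifies tw(G) ≤ 2. For the lower bound, G contains the cycle 3–1–0–4–2–3, so G is not a forest; only forests have treewidth ≤ 1, hence tw(G) ≥ 2. Therefore the treewidth is 2.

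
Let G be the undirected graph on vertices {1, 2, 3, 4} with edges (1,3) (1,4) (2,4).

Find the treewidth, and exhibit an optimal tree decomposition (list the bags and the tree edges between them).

Treewidth 1.
One such decomposition:
Bags: B1 = {1, 3}  B2 = {1, 4}  B3 = {2, 4}
Tree: B1–B2, B2–B3

Every bag has size at most 2, so the width is 2 − 1 = 1 and tw(G) ≤ 1. Since G has at least one edge (e.g. 3–1), it is not an edgeless graph, so tw(G) ≥ 1. Hence tw(G) = 1 exactly.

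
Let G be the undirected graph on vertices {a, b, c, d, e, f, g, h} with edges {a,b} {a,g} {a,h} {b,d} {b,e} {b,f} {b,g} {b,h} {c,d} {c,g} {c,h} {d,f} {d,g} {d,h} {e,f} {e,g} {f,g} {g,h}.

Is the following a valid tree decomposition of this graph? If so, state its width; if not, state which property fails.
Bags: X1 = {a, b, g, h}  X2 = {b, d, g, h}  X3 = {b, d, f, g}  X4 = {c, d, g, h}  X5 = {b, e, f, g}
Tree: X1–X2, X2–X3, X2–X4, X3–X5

Every vertex of G appears in some bag (union = {a, b, c, d, e, f, g, h}); every edge is covered by a bag; and for each vertex v the set of bags containing v is connected in the bag tree. The decomposition is therefore valid. The largest bag has 4 vertices, so the width is 3.

Yes; width 3.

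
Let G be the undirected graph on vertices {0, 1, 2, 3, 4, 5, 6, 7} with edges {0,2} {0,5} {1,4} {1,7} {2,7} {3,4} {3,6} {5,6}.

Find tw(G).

A width-2 tree decomposition is:
Bags: B1 = {3, 5, 6}  B2 = {0, 3, 5}  B3 = {0, 2, 3}  B4 = {2, 3, 7}  B5 = {1, 3, 7}  B6 = {1, 3, 4}
Tree: B1–B2, B2–B3, B3–B4, B4–B5, B5–B6
The largest bag has 3 vertices, giving width 2; this decomposition certifies tw(G) ≤ 2. Since 3–6–5–0–2–7–1–4–3 is a cycle in G, G is not acyclic. Forests are exactly the graphs of treewidth ≤ 1, so tw(G) ≥ 2. Therefore the treewidth is 2.

2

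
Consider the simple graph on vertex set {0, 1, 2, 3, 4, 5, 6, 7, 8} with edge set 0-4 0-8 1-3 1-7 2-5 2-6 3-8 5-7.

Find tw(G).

A width-1 tree decomposition is:
Bags: B1 = {0, 4}  B2 = {0, 8}  B3 = {3, 8}  B4 = {1, 3}  B5 = {1, 7}  B6 = {5, 7}  B7 = {2, 5}  B8 = {2, 6}
Tree: B1–B2, B2–B3, B3–B4, B4–B5, B5–B6, B6–B7, B7–B8
Every bag has size at most 2, so the width is 2 − 1 = 1 and tw(G) ≤ 1. Since G has at least one edge (e.g. 4–0), it is not an edgeless graph, so tw(G) ≥ 1. Combining the bounds, tw(G) = 1.

1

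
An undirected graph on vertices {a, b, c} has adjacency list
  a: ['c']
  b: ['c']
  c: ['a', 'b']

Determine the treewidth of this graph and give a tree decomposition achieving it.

The largest bag has 2 vertices, giving width 1; this decomposition certifies tw(G) ≤ 1. G has an edge, so its treewidth is at least 1. Combining the bounds, tw(G) = 1.

Treewidth 1.
Bags: B1 = {b, c}  B2 = {a, c}
Tree: B1–B2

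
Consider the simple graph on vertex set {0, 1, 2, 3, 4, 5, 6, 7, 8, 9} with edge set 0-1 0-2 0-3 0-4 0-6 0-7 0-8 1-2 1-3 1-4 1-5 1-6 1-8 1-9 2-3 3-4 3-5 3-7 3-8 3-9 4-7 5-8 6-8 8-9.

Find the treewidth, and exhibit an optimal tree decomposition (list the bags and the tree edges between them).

Treewidth 3.
One such decomposition:
Bags: B1 = {0, 1, 6, 8}  B2 = {0, 1, 3, 8}  B3 = {0, 1, 3, 4}  B4 = {1, 3, 8, 9}  B5 = {1, 3, 5, 8}  B6 = {0, 3, 4, 7}  B7 = {0, 1, 2, 3}
Tree: B1–B2, B2–B3, B2–B4, B2–B5, B3–B6, B3–B7

Every bag has size at most 4, so the width is 4 − 1 = 3 and tw(G) ≤ 3. For the lower bound, the 4 vertices {0, 1, 3, 8} are pairwise adjacent, and any tree decomposition puts a clique entirely inside one bag — forcing width ≥ 3. The upper and lower bounds meet at 3, so that is the treewidth.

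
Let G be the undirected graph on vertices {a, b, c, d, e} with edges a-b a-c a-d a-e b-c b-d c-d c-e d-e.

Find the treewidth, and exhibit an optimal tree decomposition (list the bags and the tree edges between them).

The largest bag has 4 vertices, giving width 3; this decomposition certifies tw(G) ≤ 3. Conversely, {a, c, d, e} is a clique of size 4, and the vertices of any clique must share a bag in every tree decomposition; so some bag has ≥ 4 vertices and tw(G) ≥ 3. Hence tw(G) = 3 exactly.

Treewidth 3.
Bags: B1 = {a, c, d, e}  B2 = {a, b, c, d}
Tree: B1–B2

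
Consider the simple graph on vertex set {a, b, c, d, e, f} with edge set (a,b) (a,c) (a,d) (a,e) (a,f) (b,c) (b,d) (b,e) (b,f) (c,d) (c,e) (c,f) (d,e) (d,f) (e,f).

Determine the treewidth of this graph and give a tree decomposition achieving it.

Treewidth 5.
One such decomposition:
Bags: B1 = {a, b, c, d, e, f}
Tree: (single bag)

With just one bag of size 6, the width is 6 − 1 = 5, so tw(G) ≤ 5. For the lower bound, the 6 vertices {a, b, c, d, e, f} are pairwise adjacent, and any tree decomposition puts a clique entirely inside one bag — forcing width ≥ 5. The upper and lower bounds meet at 5, so that is the treewidth.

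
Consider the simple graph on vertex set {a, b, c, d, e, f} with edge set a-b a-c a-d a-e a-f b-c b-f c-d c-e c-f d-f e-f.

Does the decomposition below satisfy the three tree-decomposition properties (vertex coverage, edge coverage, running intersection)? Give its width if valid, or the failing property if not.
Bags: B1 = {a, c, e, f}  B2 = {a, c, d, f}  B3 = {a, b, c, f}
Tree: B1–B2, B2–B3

Yes; width 3.

Checking the three conditions: (i) the bags cover all of {a, b, c, d, e, f}; (ii) for each edge, some bag contains both endpoints; (iii) the bags containing any fixed vertex form a subtree. All hold, so the decomposition is valid with width 4 − 1 = 3.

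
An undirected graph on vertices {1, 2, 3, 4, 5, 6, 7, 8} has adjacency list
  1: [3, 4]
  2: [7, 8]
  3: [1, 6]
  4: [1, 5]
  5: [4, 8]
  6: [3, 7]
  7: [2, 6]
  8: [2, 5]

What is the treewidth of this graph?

2

A width-2 tree decomposition is:
Bags: B1 = {1, 3, 4}  B2 = {3, 4, 6}  B3 = {4, 6, 7}  B4 = {2, 4, 7}  B5 = {2, 4, 8}  B6 = {4, 5, 8}
Tree: B1–B2, B2–B3, B3–B4, B4–B5, B5–B6
Each bag holds 3 vertices, so the decomposition has width 2, which upper-bounds the treewidth. The edges 4–1–3–6–7–2–8–5–4 form a cycle, so G is not a tree and its treewidth is at least 2. Combining the bounds, tw(G) = 2.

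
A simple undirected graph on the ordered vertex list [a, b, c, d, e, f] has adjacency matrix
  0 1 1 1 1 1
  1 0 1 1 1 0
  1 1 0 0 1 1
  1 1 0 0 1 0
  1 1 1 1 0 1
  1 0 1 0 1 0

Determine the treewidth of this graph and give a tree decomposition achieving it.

Treewidth 3.
Bags: B1 = {a, b, c, e}  B2 = {a, b, d, e}  B3 = {a, c, e, f}
Tree: B1–B2, B1–B3

Every bag has size at most 4, so the width is 4 − 1 = 3 and tw(G) ≤ 3. On the other hand G contains the 4-clique {a, b, d, e}. A clique must lie in a single bag of any decomposition, so no decomposition can have width below 3. Therefore the treewidth is 3.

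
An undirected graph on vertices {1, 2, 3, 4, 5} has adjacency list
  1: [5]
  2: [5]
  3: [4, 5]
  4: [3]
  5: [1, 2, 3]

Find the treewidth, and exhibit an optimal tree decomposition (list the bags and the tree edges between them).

Each bag holds 2 vertices, so the decomposition has width 1, which upper-bounds the treewidth. G has an edge, so its treewidth is at least 1. Therefore the treewidth is 1.

Treewidth 1.
One optimal decomposition is:
Bags: B1 = {1, 5}  B2 = {2, 5}  B3 = {3, 5}  B4 = {3, 4}
Tree: B1–B2, B1–B3, B3–B4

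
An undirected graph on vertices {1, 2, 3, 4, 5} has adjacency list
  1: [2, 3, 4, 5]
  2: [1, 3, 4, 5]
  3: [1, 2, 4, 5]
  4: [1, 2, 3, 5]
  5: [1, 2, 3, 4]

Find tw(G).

4

A width-4 tree decomposition is:
Bags: B1 = {1, 2, 3, 4, 5}
Tree: (single bag)
A single bag containing all 5 vertices is trivially a valid decomposition of width 4. On the other hand G contains the 5-clique {1, 2, 3, 4, 5}. A clique must lie in a single bag of any decomposition, so no decomposition can have width below 4. Therefore the treewidth is 4.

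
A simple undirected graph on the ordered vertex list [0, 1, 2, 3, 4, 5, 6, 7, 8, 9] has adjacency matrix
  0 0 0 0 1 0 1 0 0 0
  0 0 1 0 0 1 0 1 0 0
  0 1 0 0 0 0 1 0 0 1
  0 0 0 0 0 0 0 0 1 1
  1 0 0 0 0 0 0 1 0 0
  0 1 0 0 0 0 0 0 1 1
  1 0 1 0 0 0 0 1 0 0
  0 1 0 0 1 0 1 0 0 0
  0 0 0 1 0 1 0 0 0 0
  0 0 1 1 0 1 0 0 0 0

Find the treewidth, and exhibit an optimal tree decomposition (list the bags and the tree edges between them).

Treewidth 2.
Bags: B1 = {0, 4, 6}  B2 = {4, 6, 7}  B3 = {2, 6, 7}  B4 = {1, 2, 7}  B5 = {1, 2, 9}  B6 = {1, 5, 9}  B7 = {3, 5, 9}  B8 = {3, 5, 8}
Tree: B1–B2, B2–B3, B3–B4, B4–B5, B5–B6, B6–B7, B7–B8

Every bag has size at most 3, so the width is 3 − 1 = 2 and tw(G) ≤ 2. Since 0–4–7–6–0 is a cycle in G, G is not acyclic. Forests are exactly the graphs of treewidth ≤ 1, so tw(G) ≥ 2. Combining the bounds, tw(G) = 2.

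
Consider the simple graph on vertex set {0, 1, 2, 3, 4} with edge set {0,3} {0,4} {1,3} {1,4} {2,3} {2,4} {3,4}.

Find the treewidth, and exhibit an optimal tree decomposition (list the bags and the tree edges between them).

The largest bag has 3 vertices, giving width 2; this decomposition certifies tw(G) ≤ 2. For the lower bound, the 3 vertices {0, 3, 4} are pairwise adjacent, and any tree decomposition puts a clique entirely inside one bag — forcing width ≥ 2. The upper and lower bounds meet at 2, so that is the treewidth.

Treewidth 2.
One such decomposition:
Bags: B1 = {0, 3, 4}  B2 = {1, 3, 4}  B3 = {2, 3, 4}
Tree: B1–B2, B2–B3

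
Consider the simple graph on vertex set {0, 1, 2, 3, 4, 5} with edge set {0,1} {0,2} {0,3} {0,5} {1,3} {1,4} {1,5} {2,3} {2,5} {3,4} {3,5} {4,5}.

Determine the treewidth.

3

A width-3 tree decomposition is:
Bags: B1 = {1, 3, 4, 5}  B2 = {0, 1, 3, 5}  B3 = {0, 2, 3, 5}
Tree: B1–B2, B2–B3
Each bag holds 4 vertices, so the decomposition has width 3, which upper-bounds the treewidth. For the lower bound, the 4 vertices {0, 1, 3, 5} are pairwise adjacent, and any tree decomposition puts a clique entirely inside one bag — forcing width ≥ 3. Combining the bounds, tw(G) = 3.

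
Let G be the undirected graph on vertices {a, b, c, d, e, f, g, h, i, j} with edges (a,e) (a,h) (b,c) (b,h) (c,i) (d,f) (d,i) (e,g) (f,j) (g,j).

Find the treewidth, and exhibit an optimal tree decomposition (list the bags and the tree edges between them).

The largest bag has 3 vertices, giving width 2; this decomposition certifies tw(G) ≤ 2. For the lower bound, G contains the cycle a–h–b–c–i–d–f–j–g–e–a, so G is not a forest; only forests have treewidth ≤ 1, hence tw(G) ≥ 2. The upper and lower bounds meet at 2, so that is the treewidth.

Treewidth 2.
One optimal decomposition is:
Bags: B1 = {a, b, h}  B2 = {a, b, c}  B3 = {a, c, i}  B4 = {a, d, i}  B5 = {a, d, f}  B6 = {a, f, j}  B7 = {a, g, j}  B8 = {a, e, g}
Tree: B1–B2, B2–B3, B3–B4, B4–B5, B5–B6, B6–B7, B7–B8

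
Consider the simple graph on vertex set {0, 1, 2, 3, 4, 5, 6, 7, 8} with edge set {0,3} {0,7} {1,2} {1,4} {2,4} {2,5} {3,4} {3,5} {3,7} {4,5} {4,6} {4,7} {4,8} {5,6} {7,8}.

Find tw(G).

A width-2 tree decomposition is:
Bags: B1 = {3, 4, 7}  B2 = {0, 3, 7}  B3 = {3, 4, 5}  B4 = {2, 4, 5}  B5 = {4, 7, 8}  B6 = {4, 5, 6}  B7 = {1, 2, 4}
Tree: B1–B2, B1–B3, B3–B4, B1–B5, B3–B6, B4–B7
Every bag has size at most 3, so the width is 3 − 1 = 2 and tw(G) ≤ 2. For the lower bound, the 3 vertices {0, 3, 7} are pairwise adjacent, and any tree decomposition puts a clique entirely inside one bag — forcing width ≥ 2. Combining the bounds, tw(G) = 2.

2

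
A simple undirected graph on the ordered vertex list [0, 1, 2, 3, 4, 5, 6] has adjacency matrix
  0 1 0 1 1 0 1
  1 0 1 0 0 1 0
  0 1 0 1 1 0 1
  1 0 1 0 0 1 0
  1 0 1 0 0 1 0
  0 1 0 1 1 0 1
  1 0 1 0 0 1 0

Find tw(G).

3

A width-3 tree decomposition is:
Bags: B1 = {0, 2, 5, 6}  B2 = {0, 2, 4, 5}  B3 = {0, 2, 3, 5}  B4 = {0, 1, 2, 5}
Tree: B1–B2, B2–B3, B3–B4
Each bag holds 4 vertices, so the decomposition has width 3, which upper-bounds the treewidth. For the lower bound: the 4 vertex sets {5,6}, {2,4}, {0}, {3} are disjoint, each induces a connected subgraph, and every pair is joined by at least one edge of G. Contracting each set to a single vertex therefore yields K_{4} as a minor, and since treewidth is minor-monotone, tw(G) ≥ tw(K_{4}) = 3. Combining the bounds, tw(G) = 3.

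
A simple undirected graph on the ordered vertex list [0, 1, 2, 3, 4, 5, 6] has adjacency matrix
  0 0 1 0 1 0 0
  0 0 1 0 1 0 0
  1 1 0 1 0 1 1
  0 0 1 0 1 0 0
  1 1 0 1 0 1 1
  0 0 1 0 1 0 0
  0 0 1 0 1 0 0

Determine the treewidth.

2

A width-2 tree decomposition is:
Bags: B1 = {1, 2, 4}  B2 = {0, 2, 4}  B3 = {2, 4, 5}  B4 = {2, 4, 6}  B5 = {2, 3, 4}
Tree: B1–B2, B2–B3, B3–B4, B4–B5
Every bag has size at most 3, so the width is 3 − 1 = 2 and tw(G) ≤ 2. Since 2–1–4–0–2 is a cycle in G, G is not acyclic. Forests are exactly the graphs of treewidth ≤ 1, so tw(G) ≥ 2. The upper and lower bounds meet at 2, so that is the treewidth.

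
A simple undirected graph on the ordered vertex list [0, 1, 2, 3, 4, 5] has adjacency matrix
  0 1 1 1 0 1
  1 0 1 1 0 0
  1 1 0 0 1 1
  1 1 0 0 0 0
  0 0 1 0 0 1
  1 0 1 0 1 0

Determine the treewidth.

A width-2 tree decomposition is:
Bags: B1 = {0, 1, 2}  B2 = {0, 2, 5}  B3 = {2, 4, 5}  B4 = {0, 1, 3}
Tree: B1–B2, B2–B3, B1–B4
Every bag has size at most 3, so the width is 3 − 1 = 2 and tw(G) ≤ 2. On the other hand G contains the 3-clique {0, 1, 2}. A clique must lie in a single bag of any decomposition, so no decomposition can have width below 2. Hence tw(G) = 2 exactly.

2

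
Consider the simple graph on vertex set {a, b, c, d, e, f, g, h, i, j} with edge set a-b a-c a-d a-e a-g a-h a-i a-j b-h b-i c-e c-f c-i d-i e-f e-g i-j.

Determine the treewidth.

A width-2 tree decomposition is:
Bags: B1 = {a, b, i}  B2 = {a, c, i}  B3 = {a, c, e}  B4 = {a, i, j}  B5 = {a, e, g}  B6 = {a, b, h}  B7 = {c, e, f}  B8 = {a, d, i}
Tree: B1–B2, B2–B3, B2–B4, B3–B5, B1–B6, B3–B7, B1–B8
Every bag has size at most 3, so the width is 3 − 1 = 2 and tw(G) ≤ 2. Conversely, {a, e, g} is a clique of size 3, and the vertices of any clique must share a bag in every tree decomposition; so some bag has ≥ 3 vertices and tw(G) ≥ 2. Hence tw(G) = 2 exactly.

2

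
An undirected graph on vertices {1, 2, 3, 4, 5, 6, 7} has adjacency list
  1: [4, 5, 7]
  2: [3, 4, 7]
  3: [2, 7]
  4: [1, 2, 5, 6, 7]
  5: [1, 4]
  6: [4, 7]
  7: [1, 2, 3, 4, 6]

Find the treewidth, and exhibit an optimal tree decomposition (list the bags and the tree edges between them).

The largest bag has 3 vertices, giving width 2; this decomposition certifies tw(G) ≤ 2. For the lower bound, the 3 vertices {2, 3, 7} are pairwise adjacent, and any tree decomposition puts a clique entirely inside one bag — forcing width ≥ 2. The upper and lower bounds meet at 2, so that is the treewidth.

Treewidth 2.
One optimal decomposition is:
Bags: B1 = {1, 4, 5}  B2 = {1, 4, 7}  B3 = {2, 4, 7}  B4 = {4, 6, 7}  B5 = {2, 3, 7}
Tree: B1–B2, B2–B3, B2–B4, B3–B5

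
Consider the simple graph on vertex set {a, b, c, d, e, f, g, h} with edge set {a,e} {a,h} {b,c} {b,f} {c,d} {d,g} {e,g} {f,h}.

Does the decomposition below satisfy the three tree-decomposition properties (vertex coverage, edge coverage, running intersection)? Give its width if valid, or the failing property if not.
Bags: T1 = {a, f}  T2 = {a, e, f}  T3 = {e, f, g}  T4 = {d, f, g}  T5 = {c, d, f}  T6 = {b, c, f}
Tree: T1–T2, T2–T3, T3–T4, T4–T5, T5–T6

No — vertex h appears in no bag.

A tree decomposition must satisfy three properties: every vertex lies in some bag; for every edge, both endpoints lie together in some bag; and for every vertex, the bags containing it form a connected subtree. Here vertex h appears in no bag, so the decomposition is invalid.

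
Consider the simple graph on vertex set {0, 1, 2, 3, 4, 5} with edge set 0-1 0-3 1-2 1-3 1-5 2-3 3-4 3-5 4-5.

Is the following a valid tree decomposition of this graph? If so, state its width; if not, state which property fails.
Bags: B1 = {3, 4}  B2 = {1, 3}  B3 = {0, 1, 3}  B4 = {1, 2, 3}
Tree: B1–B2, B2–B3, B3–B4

No — vertex 5 appears in no bag.

A tree decomposition must satisfy three properties: every vertex lies in some bag; for every edge, both endpoints lie together in some bag; and for every vertex, the bags containing it form a connected subtree. Here vertex 5 appears in no bag, so the decomposition is invalid.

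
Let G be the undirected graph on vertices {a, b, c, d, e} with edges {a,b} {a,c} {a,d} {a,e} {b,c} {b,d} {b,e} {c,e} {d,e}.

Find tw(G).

A width-3 tree decomposition is:
Bags: B1 = {a, b, d, e}  B2 = {a, b, c, e}
Tree: B1–B2
Every bag has size at most 4, so the width is 4 − 1 = 3 and tw(G) ≤ 3. On the other hand G contains the 4-clique {a, b, d, e}. A clique must lie in a single bag of any decomposition, so no decomposition can have width below 3. Combining the bounds, tw(G) = 3.

3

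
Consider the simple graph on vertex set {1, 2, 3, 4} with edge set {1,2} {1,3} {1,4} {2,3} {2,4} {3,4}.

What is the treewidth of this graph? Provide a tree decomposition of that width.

Treewidth 3.
Bags: B1 = {1, 2, 3, 4}
Tree: (single bag)

A single bag containing all 4 vertices is trivially a valid decomposition of width 3. Conversely, {1, 2, 3, 4} is a clique of size 4, and the vertices of any clique must share a bag in every tree decomposition; so some bag has ≥ 4 vertices and tw(G) ≥ 3. Combining the bounds, tw(G) = 3.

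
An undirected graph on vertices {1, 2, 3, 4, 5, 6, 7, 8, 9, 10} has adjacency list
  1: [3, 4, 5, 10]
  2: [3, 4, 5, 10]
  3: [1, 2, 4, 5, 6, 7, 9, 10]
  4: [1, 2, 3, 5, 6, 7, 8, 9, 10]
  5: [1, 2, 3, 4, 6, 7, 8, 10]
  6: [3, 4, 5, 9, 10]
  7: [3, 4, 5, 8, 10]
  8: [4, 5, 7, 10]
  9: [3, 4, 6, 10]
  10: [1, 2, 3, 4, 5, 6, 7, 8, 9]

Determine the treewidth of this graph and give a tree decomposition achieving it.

Every bag has size at most 5, so the width is 5 − 1 = 4 and tw(G) ≤ 4. Conversely, {4, 5, 7, 8, 10} is a clique of size 5, and the vertices of any clique must share a bag in every tree decomposition; so some bag has ≥ 5 vertices and tw(G) ≥ 4. The upper and lower bounds meet at 4, so that is the treewidth.

Treewidth 4.
Bags: B1 = {2, 3, 4, 5, 10}  B2 = {3, 4, 5, 7, 10}  B3 = {1, 3, 4, 5, 10}  B4 = {3, 4, 5, 6, 10}  B5 = {3, 4, 6, 9, 10}  B6 = {4, 5, 7, 8, 10}
Tree: B1–B2, B2–B3, B2–B4, B4–B5, B2–B6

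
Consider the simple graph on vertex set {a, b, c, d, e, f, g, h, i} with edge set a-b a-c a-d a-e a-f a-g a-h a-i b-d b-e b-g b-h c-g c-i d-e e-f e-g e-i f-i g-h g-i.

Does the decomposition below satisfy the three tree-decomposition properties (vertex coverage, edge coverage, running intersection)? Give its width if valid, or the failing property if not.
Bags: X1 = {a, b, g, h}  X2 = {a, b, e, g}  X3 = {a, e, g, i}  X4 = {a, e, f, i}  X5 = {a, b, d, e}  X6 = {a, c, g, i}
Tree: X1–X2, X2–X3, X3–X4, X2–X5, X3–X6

Yes; width 3.

Vertex coverage: the bags together contain {a, b, c, d, e, f, g, h, i}, the full vertex set. Edge coverage: each edge of G has both endpoints in at least one bag. Running intersection: for every vertex, the bags containing it form a connected subtree. All three properties hold, so this is a valid tree decomposition of width max|bag| − 1 = 3, and hence tw(G) ≤ 3.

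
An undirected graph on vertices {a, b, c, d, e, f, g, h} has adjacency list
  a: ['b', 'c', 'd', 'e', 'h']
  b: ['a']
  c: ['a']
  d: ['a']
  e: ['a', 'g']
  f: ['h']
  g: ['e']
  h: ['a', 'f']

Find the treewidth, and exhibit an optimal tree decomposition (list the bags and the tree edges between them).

Treewidth 1.
One such decomposition:
Bags: B1 = {f, h}  B2 = {a, h}  B3 = {a, d}  B4 = {a, e}  B5 = {e, g}  B6 = {a, b}  B7 = {a, c}
Tree: B1–B2, B2–B3, B2–B4, B4–B5, B4–B6, B2–B7

Each bag holds 2 vertices, so the decomposition has width 1, which upper-bounds the treewidth. Since G has at least one edge (e.g. f–h), it is not an edgeless graph, so tw(G) ≥ 1. Hence tw(G) = 1 exactly.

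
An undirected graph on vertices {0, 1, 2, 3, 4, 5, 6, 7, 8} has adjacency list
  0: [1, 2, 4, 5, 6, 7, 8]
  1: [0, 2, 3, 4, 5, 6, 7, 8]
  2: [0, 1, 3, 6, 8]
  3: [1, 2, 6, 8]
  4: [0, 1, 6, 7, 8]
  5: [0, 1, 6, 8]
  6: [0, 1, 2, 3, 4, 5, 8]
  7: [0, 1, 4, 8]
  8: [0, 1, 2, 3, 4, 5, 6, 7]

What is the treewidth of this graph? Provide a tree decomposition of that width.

Every bag has size at most 5, so the width is 5 − 1 = 4 and tw(G) ≤ 4. On the other hand G contains the 5-clique {0, 1, 2, 6, 8}. A clique must lie in a single bag of any decomposition, so no decomposition can have width below 4. Hence tw(G) = 4 exactly.

Treewidth 4.
One optimal decomposition is:
Bags: B1 = {0, 1, 4, 6, 8}  B2 = {0, 1, 5, 6, 8}  B3 = {0, 1, 2, 6, 8}  B4 = {1, 2, 3, 6, 8}  B5 = {0, 1, 4, 7, 8}
Tree: B1–B2, B2–B3, B3–B4, B1–B5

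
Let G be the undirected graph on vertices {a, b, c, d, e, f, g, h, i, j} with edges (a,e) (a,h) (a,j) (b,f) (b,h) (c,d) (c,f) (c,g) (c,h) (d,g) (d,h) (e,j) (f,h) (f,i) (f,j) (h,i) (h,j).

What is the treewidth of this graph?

A width-2 tree decomposition is:
Bags: B1 = {c, f, h}  B2 = {c, d, h}  B3 = {f, h, j}  B4 = {a, h, j}  B5 = {a, e, j}  B6 = {b, f, h}  B7 = {c, d, g}  B8 = {f, h, i}
Tree: B1–B2, B1–B3, B3–B4, B4–B5, B1–B6, B2–B7, B6–B8
The largest bag has 3 vertices, giving width 2; this decomposition certifies tw(G) ≤ 2. For the lower bound, the 3 vertices {c, d, g} are pairwise adjacent, and any tree decomposition puts a clique entirely inside one bag — forcing width ≥ 2. Combining the bounds, tw(G) = 2.

2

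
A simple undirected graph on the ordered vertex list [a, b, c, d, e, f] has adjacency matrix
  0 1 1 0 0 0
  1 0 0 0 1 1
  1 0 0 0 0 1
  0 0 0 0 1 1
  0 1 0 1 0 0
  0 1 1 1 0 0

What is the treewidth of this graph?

2

A width-2 tree decomposition is:
Bags: B1 = {d, e, f}  B2 = {b, e, f}  B3 = {b, c, f}  B4 = {a, b, c}
Tree: B1–B2, B2–B3, B3–B4
Every bag has size at most 3, so the width is 3 − 1 = 2 and tw(G) ≤ 2. For the lower bound, G contains the cycle d–e–b–f–d, so G is not a forest; only forests have treewidth ≤ 1, hence tw(G) ≥ 2. Combining the bounds, tw(G) = 2.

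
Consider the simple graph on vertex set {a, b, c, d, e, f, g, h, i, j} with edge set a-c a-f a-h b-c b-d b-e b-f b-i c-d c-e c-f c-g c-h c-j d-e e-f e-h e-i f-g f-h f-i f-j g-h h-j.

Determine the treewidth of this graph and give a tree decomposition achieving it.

Treewidth 3.
One optimal decomposition is:
Bags: B1 = {c, f, g, h}  B2 = {a, c, f, h}  B3 = {c, e, f, h}  B4 = {c, f, h, j}  B5 = {b, c, e, f}  B6 = {b, c, d, e}  B7 = {b, e, f, i}
Tree: B1–B2, B1–B3, B1–B4, B3–B5, B5–B6, B5–B7

The largest bag has 4 vertices, giving width 3; this decomposition certifies tw(G) ≤ 3. On the other hand G contains the 4-clique {b, c, d, e}. A clique must lie in a single bag of any decomposition, so no decomposition can have width below 3. Therefore the treewidth is 3.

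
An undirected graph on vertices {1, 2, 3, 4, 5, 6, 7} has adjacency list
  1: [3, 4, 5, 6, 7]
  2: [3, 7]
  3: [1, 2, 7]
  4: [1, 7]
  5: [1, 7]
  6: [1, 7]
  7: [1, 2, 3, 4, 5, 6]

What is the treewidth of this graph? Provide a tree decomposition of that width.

Treewidth 2.
One optimal decomposition is:
Bags: B1 = {1, 5, 7}  B2 = {1, 4, 7}  B3 = {1, 3, 7}  B4 = {2, 3, 7}  B5 = {1, 6, 7}
Tree: B1–B2, B1–B3, B3–B4, B2–B5

The largest bag has 3 vertices, giving width 2; this decomposition certifies tw(G) ≤ 2. On the other hand G contains the 3-clique {1, 3, 7}. A clique must lie in a single bag of any decomposition, so no decomposition can have width below 2. The upper and lower bounds meet at 2, so that is the treewidth.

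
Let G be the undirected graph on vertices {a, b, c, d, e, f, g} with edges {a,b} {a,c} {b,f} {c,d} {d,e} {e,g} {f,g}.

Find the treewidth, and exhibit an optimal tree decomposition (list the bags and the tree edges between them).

Treewidth 2.
One such decomposition:
Bags: B1 = {a, c, d}  B2 = {a, d, e}  B3 = {a, e, g}  B4 = {a, f, g}  B5 = {a, b, f}
Tree: B1–B2, B2–B3, B3–B4, B4–B5

Each bag holds 3 vertices, so the decomposition has width 2, which upper-bounds the treewidth. Since a–c–d–e–g–f–b–a is a cycle in G, G is not acyclic. Forests are exactly the graphs of treewidth ≤ 1, so tw(G) ≥ 2. Combining the bounds, tw(G) = 2.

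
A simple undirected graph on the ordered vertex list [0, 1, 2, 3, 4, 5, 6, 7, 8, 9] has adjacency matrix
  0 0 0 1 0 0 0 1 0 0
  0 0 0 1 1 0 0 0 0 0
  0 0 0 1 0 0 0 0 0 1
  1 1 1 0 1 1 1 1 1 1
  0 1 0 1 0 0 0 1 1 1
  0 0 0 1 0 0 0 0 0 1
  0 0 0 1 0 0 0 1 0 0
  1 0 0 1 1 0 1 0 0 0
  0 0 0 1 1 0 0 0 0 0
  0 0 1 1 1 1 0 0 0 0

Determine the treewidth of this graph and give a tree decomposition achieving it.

Treewidth 2.
One optimal decomposition is:
Bags: B1 = {1, 3, 4}  B2 = {3, 4, 7}  B3 = {3, 4, 9}  B4 = {3, 4, 8}  B5 = {0, 3, 7}  B6 = {3, 6, 7}  B7 = {3, 5, 9}  B8 = {2, 3, 9}
Tree: B1–B2, B1–B3, B1–B4, B2–B5, B2–B6, B3–B7, B7–B8

Every bag has size at most 3, so the width is 3 − 1 = 2 and tw(G) ≤ 2. On the other hand G contains the 3-clique {0, 3, 7}. A clique must lie in a single bag of any decomposition, so no decomposition can have width below 2. The upper and lower bounds meet at 2, so that is the treewidth.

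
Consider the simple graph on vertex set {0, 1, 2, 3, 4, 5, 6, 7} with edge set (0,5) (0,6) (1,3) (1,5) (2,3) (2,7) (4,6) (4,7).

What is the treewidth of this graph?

2

A width-2 tree decomposition is:
Bags: B1 = {0, 5, 6}  B2 = {1, 5, 6}  B3 = {1, 3, 6}  B4 = {2, 3, 6}  B5 = {2, 6, 7}  B6 = {4, 6, 7}
Tree: B1–B2, B2–B3, B3–B4, B4–B5, B5–B6
Every bag has size at most 3, so the width is 3 − 1 = 2 and tw(G) ≤ 2. Since 6–0–5–1–3–2–7–4–6 is a cycle in G, G is not acyclic. Forests are exactly the graphs of treewidth ≤ 1, so tw(G) ≥ 2. Hence tw(G) = 2 exactly.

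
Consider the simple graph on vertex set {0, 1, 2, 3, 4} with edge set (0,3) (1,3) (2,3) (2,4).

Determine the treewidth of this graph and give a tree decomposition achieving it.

Each bag holds 2 vertices, so the decomposition has width 1, which upper-bounds the treewidth. Since G has at least one edge (e.g. 3–1), it is not an edgeless graph, so tw(G) ≥ 1. The upper and lower bounds meet at 1, so that is the treewidth.

Treewidth 1.
Bags: B1 = {1, 3}  B2 = {2, 3}  B3 = {0, 3}  B4 = {2, 4}
Tree: B1–B2, B2–B3, B2–B4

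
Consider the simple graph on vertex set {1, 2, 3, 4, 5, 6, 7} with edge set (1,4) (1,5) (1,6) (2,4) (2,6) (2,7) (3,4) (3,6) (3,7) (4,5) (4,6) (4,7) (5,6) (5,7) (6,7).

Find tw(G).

3

A width-3 tree decomposition is:
Bags: B1 = {4, 5, 6, 7}  B2 = {3, 4, 6, 7}  B3 = {2, 4, 6, 7}  B4 = {1, 4, 5, 6}
Tree: B1–B2, B2–B3, B1–B4
Each bag holds 4 vertices, so the decomposition has width 3, which upper-bounds the treewidth. For the lower bound, the 4 vertices {1, 4, 5, 6} are pairwise adjacent, and any tree decomposition puts a clique entirely inside one bag — forcing width ≥ 3. Therefore the treewidth is 3.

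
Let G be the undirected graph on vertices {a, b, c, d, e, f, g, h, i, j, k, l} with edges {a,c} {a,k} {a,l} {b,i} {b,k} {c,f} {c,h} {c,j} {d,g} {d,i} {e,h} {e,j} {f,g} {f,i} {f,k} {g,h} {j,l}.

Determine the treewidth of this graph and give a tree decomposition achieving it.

The largest bag has 4 vertices, giving width 3; this decomposition certifies tw(G) ≤ 3. For the lower bound: the 4 vertex sets {b,d,i}, {g}, {f}, {a,c,h,k} are disjoint, each induces a connected subgraph, and every pair is joined by at least one edge of G. Contracting each set to a single vertex therefore yields K_{4} as a minor, and since treewidth is minor-monotone, tw(G) ≥ tw(K_{4}) = 3. Hence tw(G) = 3 exactly.

Treewidth 3.
Bags: B1 = {b, d, g, i}  B2 = {b, f, g, i}  B3 = {b, f, g, k}  B4 = {f, g, h, k}  B5 = {c, f, h, k}  B6 = {a, c, h, k}  B7 = {a, c, e, h}  B8 = {a, c, e, j}  B9 = {a, e, j, l}
Tree: B1–B2, B2–B3, B3–B4, B4–B5, B5–B6, B6–B7, B7–B8, B8–B9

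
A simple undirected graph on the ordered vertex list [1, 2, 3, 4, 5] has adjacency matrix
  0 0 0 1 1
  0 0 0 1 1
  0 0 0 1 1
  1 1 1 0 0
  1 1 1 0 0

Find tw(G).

2

A width-2 tree decomposition is:
Bags: B1 = {2, 4, 5}  B2 = {1, 4, 5}  B3 = {3, 4, 5}
Tree: B1–B2, B2–B3
Each bag holds 3 vertices, so the decomposition has width 2, which upper-bounds the treewidth. Since 5–2–4–1–5 is a cycle in G, G is not acyclic. Forests are exactly the graphs of treewidth ≤ 1, so tw(G) ≥ 2. The upper and lower bounds meet at 2, so that is the treewidth.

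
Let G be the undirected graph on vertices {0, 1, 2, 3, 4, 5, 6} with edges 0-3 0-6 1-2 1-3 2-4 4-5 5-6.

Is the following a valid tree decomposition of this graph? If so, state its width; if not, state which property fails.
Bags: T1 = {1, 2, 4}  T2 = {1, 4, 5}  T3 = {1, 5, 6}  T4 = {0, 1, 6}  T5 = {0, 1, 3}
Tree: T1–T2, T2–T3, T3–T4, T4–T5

Yes; width 2.

Vertex coverage: the bags together contain {0, 1, 2, 3, 4, 5, 6}, the full vertex set. Edge coverage: each edge of G has both endpoints in at least one bag. Running intersection: for every vertex, the bags containing it form a connected subtree. All three properties hold, so this is a valid tree decomposition of width max|bag| − 1 = 2, and hence tw(G) ≤ 2.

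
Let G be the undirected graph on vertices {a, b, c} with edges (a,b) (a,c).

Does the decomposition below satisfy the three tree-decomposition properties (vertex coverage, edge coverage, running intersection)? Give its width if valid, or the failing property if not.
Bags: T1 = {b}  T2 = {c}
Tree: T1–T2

A tree decomposition must satisfy three properties: every vertex lies in some bag; for every edge, both endpoints lie together in some bag; and for every vertex, the bags containing it form a connected subtree. Here vertex a appears in no bag, so the decomposition is invalid.

No — vertex a appears in no bag.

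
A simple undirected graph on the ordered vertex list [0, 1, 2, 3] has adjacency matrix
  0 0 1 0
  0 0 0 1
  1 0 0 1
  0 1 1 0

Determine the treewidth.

A width-1 tree decomposition is:
Bags: B1 = {1, 3}  B2 = {2, 3}  B3 = {0, 2}
Tree: B1–B2, B2–B3
The largest bag has 2 vertices, giving width 1; this decomposition certifies tw(G) ≤ 1. Any graph with an edge has treewidth ≥ 1, and G has the edge 1–3. Hence tw(G) = 1 exactly.

1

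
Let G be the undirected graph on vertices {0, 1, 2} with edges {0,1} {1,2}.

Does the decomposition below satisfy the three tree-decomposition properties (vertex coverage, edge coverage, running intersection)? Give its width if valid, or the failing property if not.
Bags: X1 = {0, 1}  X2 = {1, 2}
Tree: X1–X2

Yes; width 1.

Vertex coverage: the bags together contain {0, 1, 2}, the full vertex set. Edge coverage: each edge of G has both endpoints in at least one bag. Running intersection: for every vertex, the bags containing it form a connected subtree. All three properties hold, so this is a valid tree decomposition of width max|bag| − 1 = 1, and hence tw(G) ≤ 1.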